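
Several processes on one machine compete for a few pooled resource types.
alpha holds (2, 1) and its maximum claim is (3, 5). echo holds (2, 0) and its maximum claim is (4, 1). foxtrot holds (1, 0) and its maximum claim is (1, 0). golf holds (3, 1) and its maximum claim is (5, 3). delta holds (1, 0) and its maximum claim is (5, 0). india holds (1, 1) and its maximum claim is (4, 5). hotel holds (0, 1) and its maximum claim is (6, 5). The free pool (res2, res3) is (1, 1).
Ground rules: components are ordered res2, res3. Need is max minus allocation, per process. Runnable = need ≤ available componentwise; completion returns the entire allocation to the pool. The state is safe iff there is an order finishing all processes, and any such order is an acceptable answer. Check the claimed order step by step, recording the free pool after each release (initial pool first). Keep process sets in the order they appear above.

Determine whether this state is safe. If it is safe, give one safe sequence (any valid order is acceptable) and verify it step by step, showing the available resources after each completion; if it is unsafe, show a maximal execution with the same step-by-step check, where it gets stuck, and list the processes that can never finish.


UNSAFE.
Key observation: no order helps: past foxtrot, echo, delta, the free pool tops out at (5, 1), below what each blocked process needs in res3.
The run foxtrot, echo, delta cannot be extended any further. Check, step by step:
  pool = (1, 1)
  run foxtrot (needs (0, 0), free (1, 1)); after release of (1, 0) the pool is (2, 1)
  run echo (needs (2, 1), free (2, 1)); after release of (2, 0) the pool is (4, 1)
  run delta (needs (4, 0), free (4, 1)); after release of (1, 0) the pool is (5, 1)
  alpha still needs (1, 4) but only (5, 1) is free — short on res3
  golf still needs (2, 2) but only (5, 1) is free — short on res3
  india still needs (3, 4) but only (5, 1) is free — short on res3
  hotel still needs (6, 4) but only (5, 1) is free — short on res2 and res3
Permanently blocked: alpha, golf, india and hotel.


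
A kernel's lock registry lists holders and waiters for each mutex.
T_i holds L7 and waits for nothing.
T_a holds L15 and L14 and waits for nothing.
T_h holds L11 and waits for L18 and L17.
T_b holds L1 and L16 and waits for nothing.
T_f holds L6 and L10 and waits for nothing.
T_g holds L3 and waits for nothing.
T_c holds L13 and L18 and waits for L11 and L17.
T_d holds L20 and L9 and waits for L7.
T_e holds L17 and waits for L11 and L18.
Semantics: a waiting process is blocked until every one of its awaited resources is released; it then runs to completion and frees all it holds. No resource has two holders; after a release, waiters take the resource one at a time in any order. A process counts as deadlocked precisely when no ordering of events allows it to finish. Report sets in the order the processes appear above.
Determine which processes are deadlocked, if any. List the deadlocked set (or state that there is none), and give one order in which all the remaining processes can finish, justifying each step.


Deadlocked: T_h, T_c and T_e.
Key observation: the knot is the closed ring of waits T_h -> T_c -> T_h; T_e is caught in further circular waits.
A valid finishing order for the others: T_g, T_i, T_f, T_b, T_a, T_d.
Check, step by step:
  T_g: no waits; runs immediately, freeing L3
  T_i: no waits; runs immediately, freeing L7
  T_f: no waits; runs immediately, freeing L6 and L10
  T_b: no waits; runs immediately, freeing L1 and L16
  T_a: no waits; runs immediately, freeing L15 and L14
  T_d: everything it awaited (L7) is free; runs, freeing L20 and L9


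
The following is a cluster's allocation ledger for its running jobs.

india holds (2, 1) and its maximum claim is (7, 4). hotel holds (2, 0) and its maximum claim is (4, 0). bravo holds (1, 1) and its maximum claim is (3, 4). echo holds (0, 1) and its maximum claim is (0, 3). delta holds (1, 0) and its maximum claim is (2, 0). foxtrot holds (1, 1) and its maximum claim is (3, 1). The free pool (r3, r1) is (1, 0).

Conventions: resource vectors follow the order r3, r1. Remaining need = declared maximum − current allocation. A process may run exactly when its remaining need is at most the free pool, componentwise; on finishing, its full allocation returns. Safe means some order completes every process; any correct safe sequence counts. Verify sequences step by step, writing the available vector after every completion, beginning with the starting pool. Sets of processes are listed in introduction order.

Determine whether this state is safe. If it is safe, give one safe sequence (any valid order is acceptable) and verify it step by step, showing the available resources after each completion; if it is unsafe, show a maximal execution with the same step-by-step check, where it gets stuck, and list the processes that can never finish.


UNSAFE — no complete ordering exists.
Key observation: the wall is r1: completing delta, foxtrot, hotel brings the pool only to (5, 1), and all the rest need more.
The run delta, foxtrot, hotel cannot be extended any further. Step-by-step check:
  pool = (1, 0)
  delta needs (1, 0) <= (1, 0) -> finishes; pool += (1, 0) = (2, 0)
  foxtrot needs (2, 0) <= (2, 0) -> finishes; pool += (1, 1) = (3, 1)
  hotel needs (2, 0) <= (3, 1) -> finishes; pool += (2, 0) = (5, 1)
  blocked: india wants (5, 3), pool (5, 1) — not enough r1
  blocked: bravo wants (2, 3), pool (5, 1) — not enough r1
  blocked: echo wants (0, 2), pool (5, 1) — not enough r1
Processes that can never finish: india, bravo and echo.


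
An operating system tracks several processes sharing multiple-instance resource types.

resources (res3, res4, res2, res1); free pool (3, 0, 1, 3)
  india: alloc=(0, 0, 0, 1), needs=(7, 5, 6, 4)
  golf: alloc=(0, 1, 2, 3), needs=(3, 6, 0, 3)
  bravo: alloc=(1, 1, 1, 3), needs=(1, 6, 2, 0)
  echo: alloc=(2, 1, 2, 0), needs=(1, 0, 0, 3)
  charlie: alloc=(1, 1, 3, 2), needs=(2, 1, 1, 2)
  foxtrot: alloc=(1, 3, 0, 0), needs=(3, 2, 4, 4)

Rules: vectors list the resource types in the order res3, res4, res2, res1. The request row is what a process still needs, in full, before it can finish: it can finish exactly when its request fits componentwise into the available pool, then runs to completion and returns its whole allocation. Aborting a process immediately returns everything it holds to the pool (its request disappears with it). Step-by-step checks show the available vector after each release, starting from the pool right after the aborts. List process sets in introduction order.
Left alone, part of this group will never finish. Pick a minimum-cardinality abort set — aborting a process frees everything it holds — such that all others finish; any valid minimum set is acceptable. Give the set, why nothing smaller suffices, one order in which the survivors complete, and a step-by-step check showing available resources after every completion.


Abort bravo.
Key observation: aborting bravo returns (1, 1, 1, 3), and golf — hopeless before — runs at step 4 with the returned capacity in the pool.
No smaller set exists: with zero aborts the deadlock remains.
One survivor order: echo, charlie, foxtrot, golf, india. Step-by-step check (post-abort pool first):
  pool = (4, 1, 2, 6)
  echo needs (1, 0, 0, 3) <= (4, 1, 2, 6) -> finishes; pool += (2, 1, 2, 0) = (6, 2, 4, 6)
  charlie needs (2, 1, 1, 2) <= (6, 2, 4, 6) -> finishes; pool += (1, 1, 3, 2) = (7, 3, 7, 8)
  foxtrot needs (3, 2, 4, 4) <= (7, 3, 7, 8) -> finishes; pool += (1, 3, 0, 0) = (8, 6, 7, 8)
  golf needs (3, 6, 0, 3) <= (8, 6, 7, 8) -> finishes; pool += (0, 1, 2, 3) = (8, 7, 9, 11)
  india needs (7, 5, 6, 4) <= (8, 7, 9, 11) -> finishes; pool += (0, 0, 0, 1) = (8, 7, 9, 12)


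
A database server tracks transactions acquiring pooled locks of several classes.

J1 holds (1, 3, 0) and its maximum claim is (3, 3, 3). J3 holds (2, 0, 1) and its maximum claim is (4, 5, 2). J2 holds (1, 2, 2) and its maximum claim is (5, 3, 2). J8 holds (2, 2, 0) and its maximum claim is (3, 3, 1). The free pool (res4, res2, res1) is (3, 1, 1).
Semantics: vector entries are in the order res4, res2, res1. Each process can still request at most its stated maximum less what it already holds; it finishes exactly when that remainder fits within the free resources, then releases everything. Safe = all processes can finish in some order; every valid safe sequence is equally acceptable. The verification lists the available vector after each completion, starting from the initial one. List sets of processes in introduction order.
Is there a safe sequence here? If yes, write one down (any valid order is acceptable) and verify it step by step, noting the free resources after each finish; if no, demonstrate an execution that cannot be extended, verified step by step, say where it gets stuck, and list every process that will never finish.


SAFE. One safe sequence: J8, J2, J3, J1.
Key observation: J8 is the earliest step where a requested resource binds exactly: need (1, 1, 1), pool (3, 1, 1) at its turn.
Check, step by step:
  pool = (3, 1, 1)
  run J8 (needs (1, 1, 1), free (3, 1, 1)); after release of (2, 2, 0) the pool is (5, 3, 1)
  run J2 (needs (4, 1, 0), free (5, 3, 1)); after release of (1, 2, 2) the pool is (6, 5, 3)
  run J3 (needs (2, 5, 1), free (6, 5, 3)); after release of (2, 0, 1) the pool is (8, 5, 4)
  run J1 (needs (2, 0, 3), free (8, 5, 4)); after release of (1, 3, 0) the pool is (9, 8, 4)


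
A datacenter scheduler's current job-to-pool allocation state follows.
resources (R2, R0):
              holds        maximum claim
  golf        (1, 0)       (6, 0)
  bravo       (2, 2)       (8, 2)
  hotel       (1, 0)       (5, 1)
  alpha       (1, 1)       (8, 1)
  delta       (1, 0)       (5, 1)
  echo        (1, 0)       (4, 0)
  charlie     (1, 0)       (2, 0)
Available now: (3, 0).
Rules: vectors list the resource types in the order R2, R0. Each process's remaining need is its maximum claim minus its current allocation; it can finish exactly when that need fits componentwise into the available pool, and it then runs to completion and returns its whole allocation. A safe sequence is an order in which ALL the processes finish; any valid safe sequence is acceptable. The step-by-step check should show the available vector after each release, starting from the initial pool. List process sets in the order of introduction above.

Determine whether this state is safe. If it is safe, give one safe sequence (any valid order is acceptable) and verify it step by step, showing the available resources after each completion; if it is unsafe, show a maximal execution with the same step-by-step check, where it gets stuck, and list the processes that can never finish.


SAFE — a valid safe sequence is charlie, echo, golf, bravo, alpha, delta, hotel.
Key observation: at golf the run first touches a limit — (5, 0) against (5, 0), exact on a resource it actually requests.
Check, step by step:
  pool = (3, 0)
  charlie needs (1, 0) <= (3, 0) -> finishes; pool += (1, 0) = (4, 0)
  echo needs (3, 0) <= (4, 0) -> finishes; pool += (1, 0) = (5, 0)
  golf needs (5, 0) <= (5, 0) -> finishes; pool += (1, 0) = (6, 0)
  bravo needs (6, 0) <= (6, 0) -> finishes; pool += (2, 2) = (8, 2)
  alpha needs (7, 0) <= (8, 2) -> finishes; pool += (1, 1) = (9, 3)
  delta needs (4, 1) <= (9, 3) -> finishes; pool += (1, 0) = (10, 3)
  hotel needs (4, 1) <= (10, 3) -> finishes; pool += (1, 0) = (11, 3)


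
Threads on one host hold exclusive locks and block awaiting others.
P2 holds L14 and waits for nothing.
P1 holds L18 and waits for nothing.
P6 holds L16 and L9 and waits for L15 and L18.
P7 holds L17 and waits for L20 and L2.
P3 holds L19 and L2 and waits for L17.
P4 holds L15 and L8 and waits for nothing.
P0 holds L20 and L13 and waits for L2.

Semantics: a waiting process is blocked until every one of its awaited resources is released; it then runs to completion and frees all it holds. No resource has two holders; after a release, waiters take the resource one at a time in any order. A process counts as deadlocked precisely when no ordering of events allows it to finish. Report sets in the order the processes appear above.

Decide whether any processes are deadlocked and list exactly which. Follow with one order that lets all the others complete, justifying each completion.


Deadlocked set: P7, P3 and P0.
Key observation: the wait chain closes on itself along P7 -> P3 -> P7; P0 is caught in further circular waits.
A valid finishing order for the others: P4, P2, P1, P6.
Check, step by step:
  P4: no waits; runs immediately, freeing L15 and L8
  P2: no waits; runs immediately, freeing L14
  P1: no waits; runs immediately, freeing L18
  P6 waits on L15 and L18 — all released -> runs and releases L16 and L9


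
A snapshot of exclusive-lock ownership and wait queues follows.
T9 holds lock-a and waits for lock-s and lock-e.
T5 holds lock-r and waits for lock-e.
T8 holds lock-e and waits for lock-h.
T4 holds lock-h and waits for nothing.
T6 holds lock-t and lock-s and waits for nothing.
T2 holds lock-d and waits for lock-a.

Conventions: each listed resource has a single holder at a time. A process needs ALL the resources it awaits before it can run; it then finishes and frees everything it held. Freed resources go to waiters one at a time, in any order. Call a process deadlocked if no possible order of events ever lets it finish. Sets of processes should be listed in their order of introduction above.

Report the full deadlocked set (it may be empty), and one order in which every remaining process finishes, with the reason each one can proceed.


Nothing here is deadlocked.
Key observation: every chain of waits terminates; starting from the processes that wait on nothing, all the rest unlock in turn.
One completion order for the rest: T4, T6, T8, T5, T9, T2.
Check, step by step:
  T4: no waits; runs immediately, freeing lock-h
  T6: no waits; runs immediately, freeing lock-t and lock-s
  T8 waits on lock-h — all released -> runs and releases lock-e
  T5 waits on lock-e — all released -> runs and releases lock-r
  T9 waits on lock-s and lock-e — all released -> runs and releases lock-a
  T2 waits on lock-a — all released -> runs and releases lock-d


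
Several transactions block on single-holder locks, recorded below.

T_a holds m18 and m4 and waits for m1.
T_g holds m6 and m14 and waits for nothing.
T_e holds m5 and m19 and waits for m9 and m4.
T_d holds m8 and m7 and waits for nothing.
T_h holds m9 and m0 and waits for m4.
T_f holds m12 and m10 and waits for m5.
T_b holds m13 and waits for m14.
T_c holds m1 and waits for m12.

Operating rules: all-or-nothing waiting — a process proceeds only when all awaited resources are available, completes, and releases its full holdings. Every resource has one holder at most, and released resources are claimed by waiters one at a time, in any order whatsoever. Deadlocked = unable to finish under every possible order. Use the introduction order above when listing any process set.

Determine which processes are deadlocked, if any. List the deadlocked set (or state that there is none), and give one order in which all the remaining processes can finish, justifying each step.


The deadlocked set is T_a, T_e, T_h, T_f and T_c.
Key observation: the loop T_a -> T_c -> T_f -> T_e -> T_a blocks itself forever; T_h is caught in further circular waits.
A valid finishing order for the others: T_g, T_b, T_d.
Step-by-step check:
  T_g waits on nothing -> runs at once and releases m6 and m14
  run T_b (all its waits — m14 — are resolved); releases m13
  T_d waits on nothing -> runs at once and releases m8 and m7


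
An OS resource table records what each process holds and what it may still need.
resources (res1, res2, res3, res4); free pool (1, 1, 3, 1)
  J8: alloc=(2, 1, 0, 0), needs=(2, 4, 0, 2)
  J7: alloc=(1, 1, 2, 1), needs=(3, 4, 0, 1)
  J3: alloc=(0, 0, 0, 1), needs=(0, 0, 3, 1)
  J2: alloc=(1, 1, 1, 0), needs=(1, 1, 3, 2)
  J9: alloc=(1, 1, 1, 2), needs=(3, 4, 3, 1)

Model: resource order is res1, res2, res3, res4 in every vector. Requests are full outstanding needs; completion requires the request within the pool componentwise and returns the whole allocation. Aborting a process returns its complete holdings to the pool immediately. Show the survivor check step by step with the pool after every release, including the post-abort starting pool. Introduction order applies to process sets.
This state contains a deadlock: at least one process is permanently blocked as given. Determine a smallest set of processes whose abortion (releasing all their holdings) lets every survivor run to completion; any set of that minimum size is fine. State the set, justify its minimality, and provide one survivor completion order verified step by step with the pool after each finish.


Abort J8 and J7.
Key observation: J9 could never have finished before the abort; with (3, 2, 2, 1) returned by J8 and J7, it fits at step 3.
Why nothing smaller works — every single abort fails: J8 alone leaves J7 blocked (short on res2); J7 alone leaves J8 blocked (short on res2); J3 alone leaves J8 blocked (short on res2); J2 alone leaves J8 blocked (short on res2); J9 alone leaves J8 blocked (short on res2).
Survivors finish in the order: J3, J2, J9. Verifying each step (pool after the aborts first):
  pool = (4, 3, 5, 2)
  J3: need (0, 0, 3, 1) fits (4, 3, 5, 2); releases (0, 0, 0, 1), pool now (4, 3, 5, 3)
  J2: need (1, 1, 3, 2) fits (4, 3, 5, 3); releases (1, 1, 1, 0), pool now (5, 4, 6, 3)
  J9: need (3, 4, 3, 1) fits (5, 4, 6, 3); releases (1, 1, 1, 2), pool now (6, 5, 7, 5)


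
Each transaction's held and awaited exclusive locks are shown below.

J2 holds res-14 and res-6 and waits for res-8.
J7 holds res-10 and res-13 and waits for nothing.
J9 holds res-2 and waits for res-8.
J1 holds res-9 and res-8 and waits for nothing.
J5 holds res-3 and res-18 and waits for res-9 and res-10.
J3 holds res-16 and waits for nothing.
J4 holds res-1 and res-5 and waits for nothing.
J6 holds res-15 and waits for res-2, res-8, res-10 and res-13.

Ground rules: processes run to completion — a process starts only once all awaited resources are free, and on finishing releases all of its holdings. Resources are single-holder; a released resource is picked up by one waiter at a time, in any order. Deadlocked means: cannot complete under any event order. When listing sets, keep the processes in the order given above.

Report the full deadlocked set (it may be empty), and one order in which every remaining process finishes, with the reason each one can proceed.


The deadlocked set is empty.
Key observation: although several processes wait, no cycle exists — each chain bottoms out at a free runner.
One completion order for the rest: J3, J1, J7, J4, J9, J6, J5, J2.
Walking it through:
  J3: no waits; runs immediately, freeing res-16
  J1: no waits; runs immediately, freeing res-9 and res-8
  J7: no waits; runs immediately, freeing res-10 and res-13
  J4: no waits; runs immediately, freeing res-1 and res-5
  run J9 (all its waits — res-8 — are resolved); releases res-2
  run J6 (all its waits — res-2, res-8, res-10 and res-13 — are resolved); releases res-15
  run J5 (all its waits — res-9 and res-10 — are resolved); releases res-3 and res-18
  run J2 (all its waits — res-8 — are resolved); releases res-14 and res-6


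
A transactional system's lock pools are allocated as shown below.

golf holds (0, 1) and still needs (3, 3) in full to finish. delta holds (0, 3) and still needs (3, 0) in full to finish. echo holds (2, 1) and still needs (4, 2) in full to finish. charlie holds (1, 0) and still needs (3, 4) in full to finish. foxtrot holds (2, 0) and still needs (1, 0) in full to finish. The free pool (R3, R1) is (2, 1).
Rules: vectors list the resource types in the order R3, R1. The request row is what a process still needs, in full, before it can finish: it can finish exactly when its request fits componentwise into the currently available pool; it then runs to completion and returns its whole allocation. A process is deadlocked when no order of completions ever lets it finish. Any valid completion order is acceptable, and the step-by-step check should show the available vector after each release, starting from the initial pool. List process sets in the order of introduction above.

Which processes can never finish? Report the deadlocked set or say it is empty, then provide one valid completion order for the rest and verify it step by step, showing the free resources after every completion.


No process is deadlocked.
Key observation: the pool covers foxtrot at once, and every later process fits after earlier releases.
One completion order for the rest: foxtrot, delta, charlie, echo, golf. Step-by-step check:
  pool = (2, 1)
  run foxtrot (needs (1, 0), free (2, 1)); after release of (2, 0) the pool is (4, 1)
  run delta (needs (3, 0), free (4, 1)); after release of (0, 3) the pool is (4, 4)
  run charlie (needs (3, 4), free (4, 4)); after release of (1, 0) the pool is (5, 4)
  run echo (needs (4, 2), free (5, 4)); after release of (2, 1) the pool is (7, 5)
  run golf (needs (3, 3), free (7, 5)); after release of (0, 1) the pool is (7, 6)


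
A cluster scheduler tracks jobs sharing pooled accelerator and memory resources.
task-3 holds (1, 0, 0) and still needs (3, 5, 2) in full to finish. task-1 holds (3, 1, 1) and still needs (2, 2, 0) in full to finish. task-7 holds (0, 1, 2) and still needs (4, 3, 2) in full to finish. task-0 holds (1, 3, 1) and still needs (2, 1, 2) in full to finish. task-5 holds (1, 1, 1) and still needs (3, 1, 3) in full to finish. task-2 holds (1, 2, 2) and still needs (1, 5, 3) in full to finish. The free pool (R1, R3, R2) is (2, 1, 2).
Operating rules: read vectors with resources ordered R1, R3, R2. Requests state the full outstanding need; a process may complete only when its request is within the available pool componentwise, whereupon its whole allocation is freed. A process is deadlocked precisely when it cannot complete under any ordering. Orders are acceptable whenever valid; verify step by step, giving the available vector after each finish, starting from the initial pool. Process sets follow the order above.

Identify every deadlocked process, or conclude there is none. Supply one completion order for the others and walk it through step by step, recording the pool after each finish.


The deadlocked set is empty.
Key observation: task-0 fits the free pool immediately, and its release cascades until everyone finishes.
One completion order for the rest: task-0, task-5, task-3, task-1, task-7, task-2. Step-by-step check:
  pool = (2, 1, 2)
  task-0 needs (2, 1, 2) <= (2, 1, 2) -> finishes; pool += (1, 3, 1) = (3, 4, 3)
  task-5 needs (3, 1, 3) <= (3, 4, 3) -> finishes; pool += (1, 1, 1) = (4, 5, 4)
  task-3 needs (3, 5, 2) <= (4, 5, 4) -> finishes; pool += (1, 0, 0) = (5, 5, 4)
  task-1 needs (2, 2, 0) <= (5, 5, 4) -> finishes; pool += (3, 1, 1) = (8, 6, 5)
  task-7 needs (4, 3, 2) <= (8, 6, 5) -> finishes; pool += (0, 1, 2) = (8, 7, 7)
  task-2 needs (1, 5, 3) <= (8, 7, 7) -> finishes; pool += (1, 2, 2) = (9, 9, 9)


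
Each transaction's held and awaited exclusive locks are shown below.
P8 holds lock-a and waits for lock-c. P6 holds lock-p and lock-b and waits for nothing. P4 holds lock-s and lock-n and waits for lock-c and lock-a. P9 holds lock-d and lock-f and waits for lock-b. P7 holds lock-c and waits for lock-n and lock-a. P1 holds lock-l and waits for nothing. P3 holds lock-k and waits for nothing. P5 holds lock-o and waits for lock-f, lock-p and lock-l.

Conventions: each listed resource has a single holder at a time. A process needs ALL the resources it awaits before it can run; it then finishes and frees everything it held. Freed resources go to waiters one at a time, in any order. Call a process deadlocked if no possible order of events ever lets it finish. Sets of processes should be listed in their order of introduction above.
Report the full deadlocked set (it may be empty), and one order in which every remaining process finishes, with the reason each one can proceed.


The deadlocked set is P8, P4 and P7.
Key observation: the cycle P8 -> P7 -> P8 can never break — each member waits on the next; P4 is caught in further circular waits.
A valid finishing order for the others: P3, P1, P6, P9, P5.
Walking it through:
  P3: no waits; runs immediately, freeing lock-k
  P1: no waits; runs immediately, freeing lock-l
  P6: no waits; runs immediately, freeing lock-p and lock-b
  P9: everything it awaited (lock-b) is free; runs, freeing lock-d and lock-f
  P5: everything it awaited (lock-f, lock-p and lock-l) is free; runs, freeing lock-o


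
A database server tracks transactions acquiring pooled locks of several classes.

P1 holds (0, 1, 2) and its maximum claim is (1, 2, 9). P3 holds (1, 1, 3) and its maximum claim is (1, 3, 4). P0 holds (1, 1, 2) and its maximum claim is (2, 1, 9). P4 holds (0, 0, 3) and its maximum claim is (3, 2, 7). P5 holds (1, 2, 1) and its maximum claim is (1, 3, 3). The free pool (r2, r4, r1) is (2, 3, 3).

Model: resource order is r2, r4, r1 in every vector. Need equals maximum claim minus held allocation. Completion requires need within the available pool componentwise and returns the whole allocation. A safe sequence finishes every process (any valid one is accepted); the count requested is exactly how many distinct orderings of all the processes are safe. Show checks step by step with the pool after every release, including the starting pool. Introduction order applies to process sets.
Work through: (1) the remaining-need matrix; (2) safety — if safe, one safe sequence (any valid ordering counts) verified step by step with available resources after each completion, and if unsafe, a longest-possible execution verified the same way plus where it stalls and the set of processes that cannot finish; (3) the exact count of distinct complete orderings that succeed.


(1) Remaining need (order r2, r4, r1):
  P1: (1, 1, 7)
  P3: (0, 2, 1)
  P0: (1, 0, 7)
  P4: (3, 2, 4)
  P5: (0, 1, 2)
(2) SAFE — a valid safe sequence is P5, P3, P1, P4, P0.
Key observation: the first exact fit in this order is P1 — it needs (1, 1, 7) with (4, 6, 7) free, meeting a requested resource to the last unit.
Step-by-step check:
  pool = (2, 3, 3)
  run P5 (needs (0, 1, 2), free (2, 3, 3)); after release of (1, 2, 1) the pool is (3, 5, 4)
  run P3 (needs (0, 2, 1), free (3, 5, 4)); after release of (1, 1, 3) the pool is (4, 6, 7)
  run P1 (needs (1, 1, 7), free (4, 6, 7)); after release of (0, 1, 2) the pool is (4, 7, 9)
  run P4 (needs (3, 2, 4), free (4, 7, 9)); after release of (0, 0, 3) the pool is (4, 7, 12)
  run P0 (needs (1, 0, 7), free (4, 7, 12)); after release of (1, 1, 2) the pool is (5, 8, 14)
(3) Precisely 24 of the possible complete orderings are safe sequences.


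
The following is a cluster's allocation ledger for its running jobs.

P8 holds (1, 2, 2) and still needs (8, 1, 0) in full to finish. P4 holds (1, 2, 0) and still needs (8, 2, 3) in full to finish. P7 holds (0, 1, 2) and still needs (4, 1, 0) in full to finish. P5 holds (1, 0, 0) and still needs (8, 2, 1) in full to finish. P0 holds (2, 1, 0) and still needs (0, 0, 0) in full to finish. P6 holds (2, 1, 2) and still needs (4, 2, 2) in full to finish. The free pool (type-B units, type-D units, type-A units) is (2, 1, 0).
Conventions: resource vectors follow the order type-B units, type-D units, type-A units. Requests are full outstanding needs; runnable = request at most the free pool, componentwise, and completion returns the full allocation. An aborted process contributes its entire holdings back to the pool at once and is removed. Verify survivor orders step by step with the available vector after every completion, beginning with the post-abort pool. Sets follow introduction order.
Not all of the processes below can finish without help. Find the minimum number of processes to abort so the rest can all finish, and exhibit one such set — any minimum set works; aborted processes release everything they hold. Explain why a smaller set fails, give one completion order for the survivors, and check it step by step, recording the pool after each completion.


Minimum abort set: P4 and P5.
Key observation: no ordering could ever have run P8 before the abort of P4 and P5; with (2, 2, 0) back in the pool it fits at step 4.
Why nothing smaller works — every single abort fails: P8 alone leaves P4 blocked (short on type-B units); P4 alone leaves P8 blocked (short on type-B units); P7 alone leaves P8 blocked (short on type-B units); P5 alone leaves P8 blocked (short on type-B units); P0 alone leaves P8 blocked (short on type-B units); P6 alone leaves P8 blocked (short on type-B units).
One survivor order: P7, P6, P0, P8. Check, step by step (post-abort pool first):
  pool = (4, 3, 0)
  run P7 (needs (4, 1, 0), free (4, 3, 0)); after release of (0, 1, 2) the pool is (4, 4, 2)
  run P6 (needs (4, 2, 2), free (4, 4, 2)); after release of (2, 1, 2) the pool is (6, 5, 4)
  run P0 (needs (0, 0, 0), free (6, 5, 4)); after release of (2, 1, 0) the pool is (8, 6, 4)
  run P8 (needs (8, 1, 0), free (8, 6, 4)); after release of (1, 2, 2) the pool is (9, 8, 6)


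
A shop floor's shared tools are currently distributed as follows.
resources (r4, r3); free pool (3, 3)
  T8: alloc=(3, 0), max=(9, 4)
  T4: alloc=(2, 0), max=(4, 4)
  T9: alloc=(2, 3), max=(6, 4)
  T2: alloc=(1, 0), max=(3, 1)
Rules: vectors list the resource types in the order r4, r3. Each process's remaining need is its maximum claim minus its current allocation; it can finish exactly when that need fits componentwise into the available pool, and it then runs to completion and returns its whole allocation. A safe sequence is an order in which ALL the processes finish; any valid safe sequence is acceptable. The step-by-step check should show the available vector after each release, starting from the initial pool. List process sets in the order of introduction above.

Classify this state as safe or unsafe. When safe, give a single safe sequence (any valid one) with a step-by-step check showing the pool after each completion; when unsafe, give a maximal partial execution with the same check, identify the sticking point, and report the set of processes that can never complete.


SAFE — a valid safe sequence is T2, T9, T8, T4.
Key observation: reading the order forward, T9 is the first process whose need (4, 1) meets the free pool (4, 3) exactly on a resource it requests.
Step-by-step check:
  pool = (3, 3)
  T2: need (2, 1) fits (3, 3); releases (1, 0), pool now (4, 3)
  T9: need (4, 1) fits (4, 3); releases (2, 3), pool now (6, 6)
  T8: need (6, 4) fits (6, 6); releases (3, 0), pool now (9, 6)
  T4: need (2, 4) fits (9, 6); releases (2, 0), pool now (11, 6)


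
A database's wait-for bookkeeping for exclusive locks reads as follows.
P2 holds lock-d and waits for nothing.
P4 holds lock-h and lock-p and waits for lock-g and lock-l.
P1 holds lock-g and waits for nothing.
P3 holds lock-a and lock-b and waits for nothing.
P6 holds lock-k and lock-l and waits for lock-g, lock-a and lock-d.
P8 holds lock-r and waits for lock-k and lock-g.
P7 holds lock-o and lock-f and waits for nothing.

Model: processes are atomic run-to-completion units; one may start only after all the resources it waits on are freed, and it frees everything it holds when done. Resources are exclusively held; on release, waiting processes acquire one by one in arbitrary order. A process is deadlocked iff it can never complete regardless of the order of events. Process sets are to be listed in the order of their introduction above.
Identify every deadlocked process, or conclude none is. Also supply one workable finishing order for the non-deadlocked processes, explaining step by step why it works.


No process is deadlocked.
Key observation: although several processes wait, no cycle exists — each chain bottoms out at a free runner.
A valid finishing order for the others: P3, P1, P2, P7, P6, P8, P4.
Walking it through:
  P3 waits on nothing -> runs at once and releases lock-a and lock-b
  P1 waits on nothing -> runs at once and releases lock-g
  P2 waits on nothing -> runs at once and releases lock-d
  P7 waits on nothing -> runs at once and releases lock-o and lock-f
  run P6 (all its waits — lock-g, lock-a and lock-d — are resolved); releases lock-k and lock-l
  run P8 (all its waits — lock-k and lock-g — are resolved); releases lock-r
  run P4 (all its waits — lock-g and lock-l — are resolved); releases lock-h and lock-p


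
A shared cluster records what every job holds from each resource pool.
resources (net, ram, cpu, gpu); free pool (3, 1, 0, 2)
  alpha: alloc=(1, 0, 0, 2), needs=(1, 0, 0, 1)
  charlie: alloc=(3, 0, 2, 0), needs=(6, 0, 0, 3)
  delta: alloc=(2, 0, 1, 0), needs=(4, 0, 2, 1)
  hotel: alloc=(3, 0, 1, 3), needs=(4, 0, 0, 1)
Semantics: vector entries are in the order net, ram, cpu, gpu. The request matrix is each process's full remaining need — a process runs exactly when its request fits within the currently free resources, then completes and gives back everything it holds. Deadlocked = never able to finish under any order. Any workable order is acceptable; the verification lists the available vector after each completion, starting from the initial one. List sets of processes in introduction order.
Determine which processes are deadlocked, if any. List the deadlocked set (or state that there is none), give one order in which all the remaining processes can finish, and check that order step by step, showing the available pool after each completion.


No process is deadlocked.
Key observation: beginning at alpha, releases accumulate fast enough that every process eventually fits.
The rest can finish in the order alpha, hotel, charlie, delta. Step-by-step check:
  pool = (3, 1, 0, 2)
  alpha needs (1, 0, 0, 1) <= (3, 1, 0, 2) -> finishes; pool += (1, 0, 0, 2) = (4, 1, 0, 4)
  hotel needs (4, 0, 0, 1) <= (4, 1, 0, 4) -> finishes; pool += (3, 0, 1, 3) = (7, 1, 1, 7)
  charlie needs (6, 0, 0, 3) <= (7, 1, 1, 7) -> finishes; pool += (3, 0, 2, 0) = (10, 1, 3, 7)
  delta needs (4, 0, 2, 1) <= (10, 1, 3, 7) -> finishes; pool += (2, 0, 1, 0) = (12, 1, 4, 7)


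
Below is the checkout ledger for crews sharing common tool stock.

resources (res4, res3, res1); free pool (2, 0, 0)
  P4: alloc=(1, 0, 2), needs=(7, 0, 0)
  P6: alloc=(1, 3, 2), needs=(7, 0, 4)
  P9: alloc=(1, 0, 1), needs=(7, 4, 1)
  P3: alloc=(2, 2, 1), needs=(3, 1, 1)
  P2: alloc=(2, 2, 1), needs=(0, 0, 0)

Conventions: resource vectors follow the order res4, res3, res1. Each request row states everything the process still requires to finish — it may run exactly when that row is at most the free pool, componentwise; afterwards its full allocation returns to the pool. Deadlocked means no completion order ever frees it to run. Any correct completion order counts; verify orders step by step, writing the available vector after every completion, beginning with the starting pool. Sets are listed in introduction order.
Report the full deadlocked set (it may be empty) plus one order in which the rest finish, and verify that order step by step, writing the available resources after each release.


Deadlocked: P4, P6 and P9.
Key observation: the wall is res4: completing P2, P3 brings the pool only to (6, 4, 2), and all the rest need more.
One completion order for the rest: P2, P3. Step-by-step check:
  pool = (2, 0, 0)
  run P2 (needs (0, 0, 0), free (2, 0, 0)); after release of (2, 2, 1) the pool is (4, 2, 1)
  run P3 (needs (3, 1, 1), free (4, 2, 1)); after release of (2, 2, 1) the pool is (6, 4, 2)
The stuck group stays short no matter what:
  P4 still needs (7, 0, 0) but only (6, 4, 2) is free — short on res4
  P6 still needs (7, 0, 4) but only (6, 4, 2) is free — short on res4 and res1
  P9 still needs (7, 4, 1) but only (6, 4, 2) is free — short on res4


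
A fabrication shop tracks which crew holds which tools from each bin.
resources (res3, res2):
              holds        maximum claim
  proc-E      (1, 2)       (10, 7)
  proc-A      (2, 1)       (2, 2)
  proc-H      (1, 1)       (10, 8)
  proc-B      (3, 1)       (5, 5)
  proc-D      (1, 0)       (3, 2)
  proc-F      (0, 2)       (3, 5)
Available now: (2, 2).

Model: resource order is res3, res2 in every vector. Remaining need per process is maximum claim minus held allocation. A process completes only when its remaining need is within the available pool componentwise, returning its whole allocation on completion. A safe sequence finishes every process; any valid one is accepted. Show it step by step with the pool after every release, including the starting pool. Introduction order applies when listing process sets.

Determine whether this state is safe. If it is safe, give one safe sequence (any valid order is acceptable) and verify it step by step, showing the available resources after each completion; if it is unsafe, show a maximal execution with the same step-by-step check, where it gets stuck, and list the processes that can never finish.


The state is UNSAFE.
Key observation: no order helps: past proc-D, proc-A, proc-F, proc-B, the free pool tops out at (8, 6), below what each blocked process needs in res3.
Going as far as possible: proc-D, proc-A, proc-F, proc-B; after that, nothing fits. Step-by-step check:
  pool = (2, 2)
  proc-D needs (2, 2) <= (2, 2) -> finishes; pool += (1, 0) = (3, 2)
  proc-A needs (0, 1) <= (3, 2) -> finishes; pool += (2, 1) = (5, 3)
  proc-F needs (3, 3) <= (5, 3) -> finishes; pool += (0, 2) = (5, 5)
  proc-B needs (2, 4) <= (5, 5) -> finishes; pool += (3, 1) = (8, 6)
  blocked: proc-E wants (9, 5), pool (8, 6) — not enough res3
  blocked: proc-H wants (9, 7), pool (8, 6) — not enough res3 and res2
Processes that can never finish: proc-E and proc-H.


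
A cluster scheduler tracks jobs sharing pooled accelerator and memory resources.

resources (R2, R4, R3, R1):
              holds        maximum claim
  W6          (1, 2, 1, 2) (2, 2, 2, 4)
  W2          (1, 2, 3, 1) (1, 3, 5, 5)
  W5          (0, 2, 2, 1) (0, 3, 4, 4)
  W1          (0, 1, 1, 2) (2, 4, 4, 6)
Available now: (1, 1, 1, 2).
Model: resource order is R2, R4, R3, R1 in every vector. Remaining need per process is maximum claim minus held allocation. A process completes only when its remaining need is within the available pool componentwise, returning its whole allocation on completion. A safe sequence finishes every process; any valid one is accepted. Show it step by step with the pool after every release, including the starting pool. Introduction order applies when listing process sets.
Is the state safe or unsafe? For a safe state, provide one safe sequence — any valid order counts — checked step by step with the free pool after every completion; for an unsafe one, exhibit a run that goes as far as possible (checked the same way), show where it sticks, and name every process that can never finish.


SAFE. One safe sequence: W6, W5, W2, W1.
Key observation: at W6 the run first touches a limit — (1, 0, 1, 2) against (1, 1, 1, 2), exact on a resource it actually requests.
Check, step by step:
  pool = (1, 1, 1, 2)
  W6 needs (1, 0, 1, 2) <= (1, 1, 1, 2) -> finishes; pool += (1, 2, 1, 2) = (2, 3, 2, 4)
  W5 needs (0, 1, 2, 3) <= (2, 3, 2, 4) -> finishes; pool += (0, 2, 2, 1) = (2, 5, 4, 5)
  W2 needs (0, 1, 2, 4) <= (2, 5, 4, 5) -> finishes; pool += (1, 2, 3, 1) = (3, 7, 7, 6)
  W1 needs (2, 3, 3, 4) <= (3, 7, 7, 6) -> finishes; pool += (0, 1, 1, 2) = (3, 8, 8, 8)


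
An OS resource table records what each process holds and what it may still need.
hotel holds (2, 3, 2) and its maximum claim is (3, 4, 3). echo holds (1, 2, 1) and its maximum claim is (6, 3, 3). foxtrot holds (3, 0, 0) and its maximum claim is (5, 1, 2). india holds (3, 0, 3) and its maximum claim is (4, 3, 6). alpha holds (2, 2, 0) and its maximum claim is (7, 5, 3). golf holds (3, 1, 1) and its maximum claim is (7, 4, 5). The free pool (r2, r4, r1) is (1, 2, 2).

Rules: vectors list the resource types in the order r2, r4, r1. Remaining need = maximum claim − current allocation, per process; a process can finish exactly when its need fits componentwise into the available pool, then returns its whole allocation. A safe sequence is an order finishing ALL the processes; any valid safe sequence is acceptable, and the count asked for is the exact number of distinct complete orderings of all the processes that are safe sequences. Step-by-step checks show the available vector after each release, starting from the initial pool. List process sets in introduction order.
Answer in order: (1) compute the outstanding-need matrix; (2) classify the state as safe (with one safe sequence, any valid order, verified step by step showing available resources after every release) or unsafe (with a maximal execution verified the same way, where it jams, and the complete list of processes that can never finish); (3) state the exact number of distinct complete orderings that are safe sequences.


(1) Need matrix, components ordered r2, r4, r1:
  hotel: (1, 1, 1)
  echo: (5, 1, 2)
  foxtrot: (2, 1, 2)
  india: (1, 3, 3)
  alpha: (5, 3, 3)
  golf: (4, 3, 4)
(2) SAFE, for example via the order hotel, india, foxtrot, golf, alpha, echo.
Key observation: hotel marks the first exact bind of the order: its need (1, 1, 1) fits the free (1, 2, 2) with zero slack on a requested resource.
Verifying each step:
  pool = (1, 2, 2)
  hotel: need (1, 1, 1) fits (1, 2, 2); releases (2, 3, 2), pool now (3, 5, 4)
  india: need (1, 3, 3) fits (3, 5, 4); releases (3, 0, 3), pool now (6, 5, 7)
  foxtrot: need (2, 1, 2) fits (6, 5, 7); releases (3, 0, 0), pool now (9, 5, 7)
  golf: need (4, 3, 4) fits (9, 5, 7); releases (3, 1, 1), pool now (12, 6, 8)
  alpha: need (5, 3, 3) fits (12, 6, 8); releases (2, 2, 0), pool now (14, 8, 8)
  echo: need (5, 1, 2) fits (14, 8, 8); releases (1, 2, 1), pool now (15, 10, 9)
(3) Precisely 48 of the possible complete orderings are safe sequences.
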